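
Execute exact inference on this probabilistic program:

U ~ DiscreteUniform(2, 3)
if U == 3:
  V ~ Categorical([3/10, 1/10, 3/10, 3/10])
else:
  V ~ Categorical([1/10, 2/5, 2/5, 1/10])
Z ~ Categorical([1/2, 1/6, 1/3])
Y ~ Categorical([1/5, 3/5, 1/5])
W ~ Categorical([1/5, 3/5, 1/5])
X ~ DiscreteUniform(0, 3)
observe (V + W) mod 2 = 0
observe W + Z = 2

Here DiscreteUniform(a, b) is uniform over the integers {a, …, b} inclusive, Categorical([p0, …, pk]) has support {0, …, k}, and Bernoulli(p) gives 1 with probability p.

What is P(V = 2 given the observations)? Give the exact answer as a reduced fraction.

P(V = 2 | obs) = 35/82

Enumerate traces; 144 have nonzero weight after conditioning:
  (U=2, V=0, Z=0, Y=0, W=2, X=0) weight 1/4000
  (U=2, V=0, Z=0, Y=0, W=2, X=1) weight 1/4000
  (U=2, V=0, Z=0, Y=0, W=2, X=2) weight 1/4000
  (U=2, V=0, Z=0, Y=0, W=2, X=3) weight 1/4000
  (U=2, V=0, Z=0, Y=1, W=2, X=0) weight 3/4000
  (U=2, V=0, Z=0, Y=1, W=2, X=1) weight 3/4000
  (U=2, V=0, Z=0, Y=1, W=2, X=2) weight 3/4000
  (U=2, V=0, Z=0, Y=1, W=2, X=3) weight 3/4000
  (U=2, V=1, Z=1, Y=0, W=1, X=0) weight 1/1000
  (U=2, V=2, Z=0, Y=0, W=2, X=0) weight 1/1000
  … 134 more
Group by V:
  weight(V=0) = 1/30
  weight(V=1) = 1/40
  weight(V=2) = 7/120
  weight(V=3) = 1/50
Total weight = 1/30 + 1/40 + 7/120 + 1/50 = 41/300
P(V=0 | obs) = 1/30 / 41/300 = 10/41
P(V=1 | obs) = 1/40 / 41/300 = 15/82
P(V=2 | obs) = 7/120 / 41/300 = 35/82
P(V=3 | obs) = 1/50 / 41/300 = 6/41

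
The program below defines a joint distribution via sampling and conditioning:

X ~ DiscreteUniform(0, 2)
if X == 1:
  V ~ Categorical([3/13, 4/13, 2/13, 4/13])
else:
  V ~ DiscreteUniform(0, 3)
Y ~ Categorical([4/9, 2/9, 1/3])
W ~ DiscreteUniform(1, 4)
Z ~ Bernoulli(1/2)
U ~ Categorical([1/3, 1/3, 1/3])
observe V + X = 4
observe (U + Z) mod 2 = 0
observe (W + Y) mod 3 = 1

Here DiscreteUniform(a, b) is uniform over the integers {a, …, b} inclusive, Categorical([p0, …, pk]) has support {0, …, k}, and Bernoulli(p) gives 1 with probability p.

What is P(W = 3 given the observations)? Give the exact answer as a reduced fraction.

Enumerate traces; 24 have nonzero weight after conditioning:
  (X=1, V=3, Y=0, W=1, Z=0, U=0) weight 2/1053
  (X=1, V=3, Y=0, W=1, Z=0, U=2) weight 2/1053
  (X=1, V=3, Y=0, W=1, Z=1, U=1) weight 2/1053
  (X=1, V=3, Y=0, W=4, Z=0, U=0) weight 2/1053
  (X=1, V=3, Y=0, W=4, Z=0, U=2) weight 2/1053
  (X=1, V=3, Y=0, W=4, Z=1, U=1) weight 2/1053
  (X=1, V=3, Y=1, W=3, Z=0, U=0) weight 1/1053
  (X=1, V=3, Y=1, W=3, Z=0, U=2) weight 1/1053
  (X=1, V=3, Y=2, W=2, Z=0, U=0) weight 1/702
  … 15 more
Group by W:
  weight(W=1) = 29/2808
  weight(W=2) = 29/3744
  weight(W=3) = 29/5616
  weight(W=4) = 29/2808
Total weight = 29/2808 + 29/3744 + 29/5616 + 29/2808 = 29/864
P(W=1 | obs) = 29/2808 / 29/864 = 4/13
P(W=2 | obs) = 29/3744 / 29/864 = 3/13
P(W=3 | obs) = 29/5616 / 29/864 = 2/13
P(W=4 | obs) = 29/2808 / 29/864 = 4/13

P(W = 3 | obs) = 2/13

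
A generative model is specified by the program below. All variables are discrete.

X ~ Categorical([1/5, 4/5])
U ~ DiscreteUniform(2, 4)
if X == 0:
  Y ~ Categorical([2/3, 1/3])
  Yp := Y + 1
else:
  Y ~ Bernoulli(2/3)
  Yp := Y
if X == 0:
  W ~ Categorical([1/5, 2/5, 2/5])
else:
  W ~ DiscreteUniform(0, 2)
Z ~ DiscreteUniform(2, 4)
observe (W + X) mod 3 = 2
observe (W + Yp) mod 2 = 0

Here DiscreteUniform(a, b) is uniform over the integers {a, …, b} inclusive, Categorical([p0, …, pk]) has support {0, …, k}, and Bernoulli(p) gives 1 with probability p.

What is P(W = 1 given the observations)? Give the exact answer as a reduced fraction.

Enumerate traces; 18 have nonzero weight after conditioning:
  (X=0, U=2, Y=1, W=2, Z=2) weight 2/675
  (X=0, U=2, Y=1, W=2, Z=3) weight 2/675
  (X=0, U=2, Y=1, W=2, Z=4) weight 2/675
  (X=0, U=3, Y=1, W=2, Z=2) weight 2/675
  (X=0, U=3, Y=1, W=2, Z=3) weight 2/675
  (X=0, U=3, Y=1, W=2, Z=4) weight 2/675
  (X=0, U=4, Y=1, W=2, Z=2) weight 2/675
  (X=0, U=4, Y=1, W=2, Z=3) weight 2/675
  (X=1, U=2, Y=1, W=1, Z=2) weight 8/405
  … 9 more
Group by W:
  weight(W=1) = 8/45
  weight(W=2) = 2/75
Total weight = 8/45 + 2/75 = 46/225
P(W=1 | obs) = 8/45 / 46/225 = 20/23
P(W=2 | obs) = 2/75 / 46/225 = 3/23

P(W = 1 | obs) = 20/23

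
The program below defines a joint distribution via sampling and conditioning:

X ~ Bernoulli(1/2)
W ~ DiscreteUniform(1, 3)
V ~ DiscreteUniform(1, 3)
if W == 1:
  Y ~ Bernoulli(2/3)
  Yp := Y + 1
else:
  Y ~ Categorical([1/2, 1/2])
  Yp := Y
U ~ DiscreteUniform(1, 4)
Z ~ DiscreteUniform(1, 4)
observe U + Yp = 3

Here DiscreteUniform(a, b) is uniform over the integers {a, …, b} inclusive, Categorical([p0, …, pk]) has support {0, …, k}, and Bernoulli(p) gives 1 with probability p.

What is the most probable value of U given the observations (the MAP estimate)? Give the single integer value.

Enumerate traces; 144 have nonzero weight after conditioning:
  (X=0, W=1, V=1, Y=0, U=2, Z=1) weight 1/864
  (X=0, W=1, V=1, Y=0, U=2, Z=2) weight 1/864
  (X=0, W=1, V=1, Y=0, U=2, Z=3) weight 1/864
  (X=0, W=1, V=1, Y=0, U=2, Z=4) weight 1/864
  (X=0, W=1, V=1, Y=1, U=1, Z=1) weight 1/432
  (X=0, W=1, V=1, Y=1, U=1, Z=2) weight 1/432
  (X=0, W=1, V=1, Y=1, U=1, Z=3) weight 1/432
  (X=0, W=1, V=1, Y=1, U=1, Z=4) weight 1/432
  (X=0, W=2, V=1, Y=0, U=3, Z=1) weight 1/576
  … 135 more
Group by U:
  weight(U=1) = 1/18
  weight(U=2) = 1/9
  weight(U=3) = 1/12
Total weight = 1/18 + 1/9 + 1/12 = 1/4
P(U=1 | obs) = 1/18 / 1/4 = 2/9
P(U=2 | obs) = 1/9 / 1/4 = 4/9
P(U=3 | obs) = 1/12 / 1/4 = 1/3
argmax = 2

argmax_v P(U = v | obs) = 2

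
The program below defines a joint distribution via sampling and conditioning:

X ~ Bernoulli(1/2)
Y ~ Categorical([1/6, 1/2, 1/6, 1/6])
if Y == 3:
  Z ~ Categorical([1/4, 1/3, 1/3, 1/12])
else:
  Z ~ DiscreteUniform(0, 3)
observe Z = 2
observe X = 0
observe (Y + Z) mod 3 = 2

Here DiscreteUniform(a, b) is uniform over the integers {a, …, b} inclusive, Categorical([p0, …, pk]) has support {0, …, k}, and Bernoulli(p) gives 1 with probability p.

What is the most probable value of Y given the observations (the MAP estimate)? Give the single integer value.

argmax_v P(Y = v | obs) = 3

Enumerate traces; 2 have nonzero weight after conditioning:
  (X=0, Y=0, Z=2) weight 1/48
  (X=0, Y=3, Z=2) weight 1/36
Group by Y:
  weight(Y=0) = 1/48
  weight(Y=3) = 1/36
Total weight = 1/48 + 1/36 = 7/144
P(Y=0 | obs) = 1/48 / 7/144 = 3/7
P(Y=3 | obs) = 1/36 / 7/144 = 4/7
argmax = 3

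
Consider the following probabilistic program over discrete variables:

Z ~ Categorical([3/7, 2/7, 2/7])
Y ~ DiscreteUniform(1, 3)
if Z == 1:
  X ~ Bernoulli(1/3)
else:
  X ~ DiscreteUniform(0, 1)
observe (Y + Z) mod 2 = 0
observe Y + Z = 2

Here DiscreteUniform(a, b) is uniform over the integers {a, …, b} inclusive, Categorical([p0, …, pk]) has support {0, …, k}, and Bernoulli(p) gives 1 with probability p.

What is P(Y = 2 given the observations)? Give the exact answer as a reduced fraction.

Enumerate traces; 4 have nonzero weight after conditioning:
  (Z=0, Y=2, X=0) weight 1/14
  (Z=0, Y=2, X=1) weight 1/14
  (Z=1, Y=1, X=0) weight 4/63
  (Z=1, Y=1, X=1) weight 2/63
Group by Y:
  weight(Y=1) = 2/21
  weight(Y=2) = 1/7
Total weight = 2/21 + 1/7 = 5/21
P(Y=1 | obs) = 2/21 / 5/21 = 2/5
P(Y=2 | obs) = 1/7 / 5/21 = 3/5

P(Y = 2 | obs) = 3/5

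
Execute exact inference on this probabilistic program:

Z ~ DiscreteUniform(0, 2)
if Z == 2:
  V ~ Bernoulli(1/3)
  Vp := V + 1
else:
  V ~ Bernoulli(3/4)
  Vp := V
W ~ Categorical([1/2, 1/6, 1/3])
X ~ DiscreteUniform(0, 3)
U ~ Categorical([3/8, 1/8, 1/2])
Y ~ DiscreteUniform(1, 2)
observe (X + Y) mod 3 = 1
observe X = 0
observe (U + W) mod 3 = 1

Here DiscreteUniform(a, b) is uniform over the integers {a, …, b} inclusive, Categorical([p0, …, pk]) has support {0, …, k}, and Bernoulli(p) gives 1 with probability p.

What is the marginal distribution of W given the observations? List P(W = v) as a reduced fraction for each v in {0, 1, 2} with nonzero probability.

Enumerate traces; 18 have nonzero weight after conditioning:
  (Z=0, V=0, W=0, X=0, U=1, Y=1) weight 1/1536
  (Z=0, V=0, W=1, X=0, U=0, Y=1) weight 1/1536
  (Z=0, V=0, W=2, X=0, U=2, Y=1) weight 1/576
  (Z=0, V=1, W=0, X=0, U=1, Y=1) weight 1/512
  (Z=0, V=1, W=1, X=0, U=0, Y=1) weight 1/512
  (Z=0, V=1, W=2, X=0, U=2, Y=1) weight 1/192
  (Z=1, V=0, W=0, X=0, U=1, Y=1) weight 1/1536
  (Z=1, V=0, W=1, X=0, U=0, Y=1) weight 1/1536
  … 10 more
Group by W:
  weight(W=0) = 1/128
  weight(W=1) = 1/128
  weight(W=2) = 1/48
Total weight = 1/128 + 1/128 + 1/48 = 7/192
P(W=0 | obs) = 1/128 / 7/192 = 3/14
P(W=1 | obs) = 1/128 / 7/192 = 3/14
P(W=2 | obs) = 1/48 / 7/192 = 4/7

P(W=0) = 3/14, P(W=1) = 3/14, P(W=2) = 4/7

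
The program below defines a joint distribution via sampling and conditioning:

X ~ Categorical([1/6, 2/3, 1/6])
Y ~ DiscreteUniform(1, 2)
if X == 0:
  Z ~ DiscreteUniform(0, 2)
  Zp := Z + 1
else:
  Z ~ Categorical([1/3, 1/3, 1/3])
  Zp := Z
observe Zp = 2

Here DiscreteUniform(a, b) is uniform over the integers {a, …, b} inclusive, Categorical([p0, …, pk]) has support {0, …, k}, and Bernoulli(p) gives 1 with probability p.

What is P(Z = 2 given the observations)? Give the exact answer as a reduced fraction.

Enumerate traces; 6 have nonzero weight after conditioning:
  (X=0, Y=1, Z=1) weight 1/36
  (X=0, Y=2, Z=1) weight 1/36
  (X=1, Y=1, Z=2) weight 1/9
  (X=1, Y=2, Z=2) weight 1/9
  (X=2, Y=1, Z=2) weight 1/36
  (X=2, Y=2, Z=2) weight 1/36
Group by Z:
  weight(Z=1) = 1/18
  weight(Z=2) = 5/18
Total weight = 1/18 + 5/18 = 1/3
P(Z=1 | obs) = 1/18 / 1/3 = 1/6
P(Z=2 | obs) = 5/18 / 1/3 = 5/6

P(Z = 2 | obs) = 5/6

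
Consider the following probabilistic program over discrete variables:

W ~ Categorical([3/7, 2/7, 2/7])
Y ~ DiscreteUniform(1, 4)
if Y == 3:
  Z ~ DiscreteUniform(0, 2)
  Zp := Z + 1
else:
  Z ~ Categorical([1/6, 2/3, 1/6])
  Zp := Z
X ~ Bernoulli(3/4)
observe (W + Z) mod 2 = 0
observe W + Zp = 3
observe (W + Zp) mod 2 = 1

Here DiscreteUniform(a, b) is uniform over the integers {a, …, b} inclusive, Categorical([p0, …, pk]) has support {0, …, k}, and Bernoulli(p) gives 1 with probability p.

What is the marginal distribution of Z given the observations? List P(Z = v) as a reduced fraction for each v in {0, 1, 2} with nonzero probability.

Enumerate traces; 6 have nonzero weight after conditioning:
  (W=0, Y=3, Z=2, X=0) weight 1/112
  (W=0, Y=3, Z=2, X=1) weight 3/112
  (W=1, Y=3, Z=1, X=0) weight 1/168
  (W=1, Y=3, Z=1, X=1) weight 1/56
  (W=2, Y=3, Z=0, X=0) weight 1/168
  (W=2, Y=3, Z=0, X=1) weight 1/56
Group by Z:
  weight(Z=0) = 1/42
  weight(Z=1) = 1/42
  weight(Z=2) = 1/28
Total weight = 1/42 + 1/42 + 1/28 = 1/12
P(Z=0 | obs) = 1/42 / 1/12 = 2/7
P(Z=1 | obs) = 1/42 / 1/12 = 2/7
P(Z=2 | obs) = 1/28 / 1/12 = 3/7

P(Z=0) = 2/7, P(Z=1) = 2/7, P(Z=2) = 3/7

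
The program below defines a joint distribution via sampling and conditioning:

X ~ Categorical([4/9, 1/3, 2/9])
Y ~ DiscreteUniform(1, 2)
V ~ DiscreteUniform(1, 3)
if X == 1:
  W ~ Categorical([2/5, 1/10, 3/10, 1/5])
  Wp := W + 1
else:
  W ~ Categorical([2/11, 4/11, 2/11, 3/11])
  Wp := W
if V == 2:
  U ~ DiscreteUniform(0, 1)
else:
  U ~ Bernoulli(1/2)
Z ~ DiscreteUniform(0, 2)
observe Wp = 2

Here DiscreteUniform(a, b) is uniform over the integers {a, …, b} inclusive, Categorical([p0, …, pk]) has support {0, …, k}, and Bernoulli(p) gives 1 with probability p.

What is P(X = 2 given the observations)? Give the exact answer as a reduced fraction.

Enumerate traces; 108 have nonzero weight after conditioning:
  (X=0, Y=1, V=1, W=2, U=0, Z=0) weight 2/891
  (X=0, Y=1, V=1, W=2, U=0, Z=1) weight 2/891
  (X=0, Y=1, V=1, W=2, U=0, Z=2) weight 2/891
  (X=0, Y=1, V=1, W=2, U=1, Z=0) weight 2/891
  (X=0, Y=1, V=1, W=2, U=1, Z=1) weight 2/891
  (X=0, Y=1, V=1, W=2, U=1, Z=2) weight 2/891
  (X=0, Y=1, V=2, W=2, U=0, Z=0) weight 2/891
  (X=0, Y=1, V=2, W=2, U=0, Z=1) weight 2/891
  (X=1, Y=1, V=1, W=1, U=0, Z=0) weight 1/1080
  (X=2, Y=1, V=1, W=2, U=0, Z=0) weight 1/891
  … 98 more
Group by X:
  weight(X=0) = 8/99
  weight(X=1) = 1/30
  weight(X=2) = 4/99
Total weight = 8/99 + 1/30 + 4/99 = 17/110
P(X=0 | obs) = 8/99 / 17/110 = 80/153
P(X=1 | obs) = 1/30 / 17/110 = 11/51
P(X=2 | obs) = 4/99 / 17/110 = 40/153

P(X = 2 | obs) = 40/153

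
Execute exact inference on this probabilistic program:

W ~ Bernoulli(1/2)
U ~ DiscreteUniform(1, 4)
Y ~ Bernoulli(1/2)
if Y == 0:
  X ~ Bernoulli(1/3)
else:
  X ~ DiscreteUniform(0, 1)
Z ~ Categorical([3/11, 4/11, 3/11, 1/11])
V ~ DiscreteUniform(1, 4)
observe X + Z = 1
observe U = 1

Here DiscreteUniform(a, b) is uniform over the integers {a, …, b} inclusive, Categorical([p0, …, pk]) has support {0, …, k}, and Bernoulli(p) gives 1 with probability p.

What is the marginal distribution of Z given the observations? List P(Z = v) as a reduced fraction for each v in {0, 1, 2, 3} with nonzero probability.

Enumerate traces; 32 have nonzero weight after conditioning:
  (W=0, U=1, Y=0, X=0, Z=1, V=1) weight 1/264
  (W=0, U=1, Y=0, X=0, Z=1, V=2) weight 1/264
  (W=0, U=1, Y=0, X=0, Z=1, V=3) weight 1/264
  (W=0, U=1, Y=0, X=0, Z=1, V=4) weight 1/264
  (W=0, U=1, Y=0, X=1, Z=0, V=1) weight 1/704
  (W=0, U=1, Y=0, X=1, Z=0, V=2) weight 1/704
  (W=0, U=1, Y=0, X=1, Z=0, V=3) weight 1/704
  (W=0, U=1, Y=0, X=1, Z=0, V=4) weight 1/704
  … 24 more
Group by Z:
  weight(Z=0) = 5/176
  weight(Z=1) = 7/132
Total weight = 5/176 + 7/132 = 43/528
P(Z=0 | obs) = 5/176 / 43/528 = 15/43
P(Z=1 | obs) = 7/132 / 43/528 = 28/43

P(Z=0) = 15/43, P(Z=1) = 28/43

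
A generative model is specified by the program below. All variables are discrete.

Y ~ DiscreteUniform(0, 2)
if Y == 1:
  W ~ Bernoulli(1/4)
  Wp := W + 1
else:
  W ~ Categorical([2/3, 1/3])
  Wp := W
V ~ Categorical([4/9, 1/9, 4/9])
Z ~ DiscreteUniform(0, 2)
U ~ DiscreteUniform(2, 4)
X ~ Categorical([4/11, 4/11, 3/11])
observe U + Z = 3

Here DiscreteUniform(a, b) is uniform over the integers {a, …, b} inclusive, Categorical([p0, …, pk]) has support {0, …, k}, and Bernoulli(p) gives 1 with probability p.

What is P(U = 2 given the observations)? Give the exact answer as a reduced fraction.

Enumerate traces; 108 have nonzero weight after conditioning:
  (Y=0, W=0, V=0, Z=0, U=3, X=0) weight 32/8019
  (Y=0, W=0, V=0, Z=0, U=3, X=1) weight 32/8019
  (Y=0, W=0, V=0, Z=0, U=3, X=2) weight 8/2673
  (Y=0, W=0, V=0, Z=1, U=2, X=0) weight 32/8019
  (Y=0, W=0, V=0, Z=1, U=2, X=1) weight 32/8019
  (Y=0, W=0, V=0, Z=1, U=2, X=2) weight 8/2673
  (Y=0, W=0, V=1, Z=0, U=3, X=0) weight 8/8019
  (Y=0, W=0, V=1, Z=0, U=3, X=1) weight 8/8019
  … 100 more
Group by U:
  weight(U=2) = 1/9
  weight(U=3) = 1/9
Total weight = 1/9 + 1/9 = 2/9
P(U=2 | obs) = 1/9 / 2/9 = 1/2
P(U=3 | obs) = 1/9 / 2/9 = 1/2

P(U = 2 | obs) = 1/2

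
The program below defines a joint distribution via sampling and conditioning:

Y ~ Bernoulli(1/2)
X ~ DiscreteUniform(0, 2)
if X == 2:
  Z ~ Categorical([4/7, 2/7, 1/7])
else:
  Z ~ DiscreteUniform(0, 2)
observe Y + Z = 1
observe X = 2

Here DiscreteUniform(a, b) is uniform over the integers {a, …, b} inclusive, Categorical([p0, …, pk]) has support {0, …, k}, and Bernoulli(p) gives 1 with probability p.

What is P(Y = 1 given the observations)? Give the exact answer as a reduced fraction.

P(Y = 1 | obs) = 2/3

Enumerate traces; 2 have nonzero weight after conditioning:
  (Y=0, X=2, Z=1) weight 1/21
  (Y=1, X=2, Z=0) weight 2/21
Group by Y:
  weight(Y=0) = 1/21
  weight(Y=1) = 2/21
Total weight = 1/21 + 2/21 = 1/7
P(Y=0 | obs) = 1/21 / 1/7 = 1/3
P(Y=1 | obs) = 2/21 / 1/7 = 2/3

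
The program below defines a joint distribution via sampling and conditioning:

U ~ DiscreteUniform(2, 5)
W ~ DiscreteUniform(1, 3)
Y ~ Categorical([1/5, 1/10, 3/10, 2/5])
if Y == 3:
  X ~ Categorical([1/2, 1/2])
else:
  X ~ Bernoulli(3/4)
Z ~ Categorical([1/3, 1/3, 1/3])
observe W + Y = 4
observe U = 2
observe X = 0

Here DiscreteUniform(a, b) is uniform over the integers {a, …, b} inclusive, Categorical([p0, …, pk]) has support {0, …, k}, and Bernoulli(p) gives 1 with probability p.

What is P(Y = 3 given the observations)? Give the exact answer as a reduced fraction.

P(Y = 3 | obs) = 2/3

Enumerate traces; 9 have nonzero weight after conditioning:
  (U=2, W=1, Y=3, X=0, Z=0) weight 1/180
  (U=2, W=1, Y=3, X=0, Z=1) weight 1/180
  (U=2, W=1, Y=3, X=0, Z=2) weight 1/180
  (U=2, W=2, Y=2, X=0, Z=0) weight 1/480
  (U=2, W=2, Y=2, X=0, Z=1) weight 1/480
  (U=2, W=2, Y=2, X=0, Z=2) weight 1/480
  (U=2, W=3, Y=1, X=0, Z=0) weight 1/1440
  (U=2, W=3, Y=1, X=0, Z=1) weight 1/1440
  … 1 more
Group by Y:
  weight(Y=1) = 1/480
  weight(Y=2) = 1/160
  weight(Y=3) = 1/60
Total weight = 1/480 + 1/160 + 1/60 = 1/40
P(Y=1 | obs) = 1/480 / 1/40 = 1/12
P(Y=2 | obs) = 1/160 / 1/40 = 1/4
P(Y=3 | obs) = 1/60 / 1/40 = 2/3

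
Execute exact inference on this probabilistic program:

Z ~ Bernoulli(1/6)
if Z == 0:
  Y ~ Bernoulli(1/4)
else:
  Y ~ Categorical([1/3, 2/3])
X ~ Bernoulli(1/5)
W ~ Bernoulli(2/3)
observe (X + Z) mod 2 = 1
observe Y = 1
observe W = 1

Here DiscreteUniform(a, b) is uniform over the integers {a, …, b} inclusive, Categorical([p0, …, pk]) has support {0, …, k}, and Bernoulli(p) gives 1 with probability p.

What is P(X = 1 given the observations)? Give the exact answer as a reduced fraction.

Enumerate traces; 2 have nonzero weight after conditioning:
  (Z=0, Y=1, X=1, W=1) weight 1/36
  (Z=1, Y=1, X=0, W=1) weight 8/135
Group by X:
  weight(X=0) = 8/135
  weight(X=1) = 1/36
Total weight = 8/135 + 1/36 = 47/540
P(X=0 | obs) = 8/135 / 47/540 = 32/47
P(X=1 | obs) = 1/36 / 47/540 = 15/47

P(X = 1 | obs) = 15/47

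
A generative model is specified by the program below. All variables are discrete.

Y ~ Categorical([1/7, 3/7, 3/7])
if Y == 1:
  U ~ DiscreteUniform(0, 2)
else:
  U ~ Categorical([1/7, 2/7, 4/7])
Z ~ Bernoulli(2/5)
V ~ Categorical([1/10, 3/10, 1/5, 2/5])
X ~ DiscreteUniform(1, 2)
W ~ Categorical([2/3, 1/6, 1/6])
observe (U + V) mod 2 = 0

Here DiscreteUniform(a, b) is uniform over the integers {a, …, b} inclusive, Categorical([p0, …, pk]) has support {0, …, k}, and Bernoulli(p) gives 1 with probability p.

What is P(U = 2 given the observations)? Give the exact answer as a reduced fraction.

P(U = 2 | obs) = 1/3

Enumerate traces; 216 have nonzero weight after conditioning:
  (Y=0, U=0, Z=0, V=0, X=1, W=0) weight 1/2450
  (Y=0, U=0, Z=0, V=0, X=1, W=1) weight 1/9800
  (Y=0, U=0, Z=0, V=0, X=1, W=2) weight 1/9800
  (Y=0, U=0, Z=0, V=0, X=2, W=0) weight 1/2450
  (Y=0, U=0, Z=0, V=0, X=2, W=1) weight 1/9800
  (Y=0, U=0, Z=0, V=0, X=2, W=2) weight 1/9800
  (Y=0, U=0, Z=0, V=2, X=1, W=0) weight 1/1225
  (Y=0, U=0, Z=0, V=2, X=1, W=1) weight 1/4900
  (Y=0, U=1, Z=0, V=1, X=1, W=0) weight 3/1225
  (Y=0, U=2, Z=0, V=0, X=1, W=0) weight 2/1225
  … 206 more
Group by U:
  weight(U=0) = 33/490
  weight(U=1) = 3/14
  weight(U=2) = 69/490
Total weight = 33/490 + 3/14 + 69/490 = 207/490
P(U=0 | obs) = 33/490 / 207/490 = 11/69
P(U=1 | obs) = 3/14 / 207/490 = 35/69
P(U=2 | obs) = 69/490 / 207/490 = 1/3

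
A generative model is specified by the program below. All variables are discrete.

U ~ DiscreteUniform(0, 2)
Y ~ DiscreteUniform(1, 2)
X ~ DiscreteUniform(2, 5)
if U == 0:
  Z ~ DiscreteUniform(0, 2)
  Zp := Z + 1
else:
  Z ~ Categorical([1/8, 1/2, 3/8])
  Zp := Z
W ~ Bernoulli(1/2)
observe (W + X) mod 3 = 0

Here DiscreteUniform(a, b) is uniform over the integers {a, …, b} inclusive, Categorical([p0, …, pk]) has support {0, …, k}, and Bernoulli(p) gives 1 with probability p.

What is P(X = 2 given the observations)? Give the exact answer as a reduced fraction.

Enumerate traces; 54 have nonzero weight after conditioning:
  (U=0, Y=1, X=2, Z=0, W=1) weight 1/144
  (U=0, Y=1, X=2, Z=1, W=1) weight 1/144
  (U=0, Y=1, X=2, Z=2, W=1) weight 1/144
  (U=0, Y=1, X=3, Z=0, W=0) weight 1/144
  (U=0, Y=1, X=3, Z=1, W=0) weight 1/144
  (U=0, Y=1, X=3, Z=2, W=0) weight 1/144
  (U=0, Y=1, X=5, Z=0, W=1) weight 1/144
  (U=0, Y=1, X=5, Z=1, W=1) weight 1/144
  … 46 more
Group by X:
  weight(X=2) = 1/8
  weight(X=3) = 1/8
  weight(X=5) = 1/8
Total weight = 1/8 + 1/8 + 1/8 = 3/8
P(X=2 | obs) = 1/8 / 3/8 = 1/3
P(X=3 | obs) = 1/8 / 3/8 = 1/3
P(X=5 | obs) = 1/8 / 3/8 = 1/3

P(X = 2 | obs) = 1/3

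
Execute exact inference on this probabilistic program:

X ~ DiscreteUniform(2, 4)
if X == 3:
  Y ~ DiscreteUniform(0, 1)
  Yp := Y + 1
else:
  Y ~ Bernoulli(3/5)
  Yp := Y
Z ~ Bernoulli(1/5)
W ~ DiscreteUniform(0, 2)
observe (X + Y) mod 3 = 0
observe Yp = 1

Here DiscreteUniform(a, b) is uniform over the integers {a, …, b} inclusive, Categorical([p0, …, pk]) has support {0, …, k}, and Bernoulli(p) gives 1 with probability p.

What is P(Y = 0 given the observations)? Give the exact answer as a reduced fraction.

Enumerate traces; 12 have nonzero weight after conditioning:
  (X=2, Y=1, Z=0, W=0) weight 4/75
  (X=2, Y=1, Z=0, W=1) weight 4/75
  (X=2, Y=1, Z=0, W=2) weight 4/75
  (X=2, Y=1, Z=1, W=0) weight 1/75
  (X=2, Y=1, Z=1, W=1) weight 1/75
  (X=2, Y=1, Z=1, W=2) weight 1/75
  (X=3, Y=0, Z=0, W=0) weight 2/45
  (X=3, Y=0, Z=0, W=1) weight 2/45
  … 4 more
Group by Y:
  weight(Y=0) = 1/6
  weight(Y=1) = 1/5
Total weight = 1/6 + 1/5 = 11/30
P(Y=0 | obs) = 1/6 / 11/30 = 5/11
P(Y=1 | obs) = 1/5 / 11/30 = 6/11

P(Y = 0 | obs) = 5/11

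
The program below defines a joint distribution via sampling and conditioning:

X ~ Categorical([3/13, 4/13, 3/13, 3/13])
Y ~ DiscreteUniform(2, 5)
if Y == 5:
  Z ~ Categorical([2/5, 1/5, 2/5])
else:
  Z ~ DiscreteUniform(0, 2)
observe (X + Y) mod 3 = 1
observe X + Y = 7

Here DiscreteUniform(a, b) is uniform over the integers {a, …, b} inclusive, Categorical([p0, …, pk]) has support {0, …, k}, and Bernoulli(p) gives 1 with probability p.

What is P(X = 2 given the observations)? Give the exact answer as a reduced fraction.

P(X = 2 | obs) = 1/2

Enumerate traces; 6 have nonzero weight after conditioning:
  (X=2, Y=5, Z=0) weight 3/130
  (X=2, Y=5, Z=1) weight 3/260
  (X=2, Y=5, Z=2) weight 3/130
  (X=3, Y=4, Z=0) weight 1/52
  (X=3, Y=4, Z=1) weight 1/52
  (X=3, Y=4, Z=2) weight 1/52
Group by X:
  weight(X=2) = 3/52
  weight(X=3) = 3/52
Total weight = 3/52 + 3/52 = 3/26
P(X=2 | obs) = 3/52 / 3/26 = 1/2
P(X=3 | obs) = 3/52 / 3/26 = 1/2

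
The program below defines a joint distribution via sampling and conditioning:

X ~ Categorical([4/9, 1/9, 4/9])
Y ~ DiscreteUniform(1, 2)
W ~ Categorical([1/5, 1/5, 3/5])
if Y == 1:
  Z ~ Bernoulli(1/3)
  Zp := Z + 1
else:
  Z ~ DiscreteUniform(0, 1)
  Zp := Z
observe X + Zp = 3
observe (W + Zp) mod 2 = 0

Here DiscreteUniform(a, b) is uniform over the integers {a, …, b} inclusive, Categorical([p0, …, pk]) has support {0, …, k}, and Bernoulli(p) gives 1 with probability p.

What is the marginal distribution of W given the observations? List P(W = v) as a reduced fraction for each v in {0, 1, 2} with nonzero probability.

Enumerate traces; 4 have nonzero weight after conditioning:
  (X=1, Y=1, W=0, Z=1) weight 1/270
  (X=1, Y=1, W=2, Z=1) weight 1/90
  (X=2, Y=1, W=1, Z=0) weight 4/135
  (X=2, Y=2, W=1, Z=1) weight 1/45
Group by W:
  weight(W=0) = 1/270
  weight(W=1) = 7/135
  weight(W=2) = 1/90
Total weight = 1/270 + 7/135 + 1/90 = 1/15
P(W=0 | obs) = 1/270 / 1/15 = 1/18
P(W=1 | obs) = 7/135 / 1/15 = 7/9
P(W=2 | obs) = 1/90 / 1/15 = 1/6

P(W=0) = 1/18, P(W=1) = 7/9, P(W=2) = 1/6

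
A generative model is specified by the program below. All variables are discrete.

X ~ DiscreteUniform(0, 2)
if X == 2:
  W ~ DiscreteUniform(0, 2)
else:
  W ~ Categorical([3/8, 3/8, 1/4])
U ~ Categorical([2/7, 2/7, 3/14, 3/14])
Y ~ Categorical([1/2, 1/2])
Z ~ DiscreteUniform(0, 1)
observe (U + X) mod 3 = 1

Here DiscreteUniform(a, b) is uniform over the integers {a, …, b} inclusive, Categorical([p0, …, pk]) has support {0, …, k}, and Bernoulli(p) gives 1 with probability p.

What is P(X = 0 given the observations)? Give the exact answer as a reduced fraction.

P(X = 0 | obs) = 2/7

Enumerate traces; 48 have nonzero weight after conditioning:
  (X=0, W=0, U=1, Y=0, Z=0) weight 1/112
  (X=0, W=0, U=1, Y=0, Z=1) weight 1/112
  (X=0, W=0, U=1, Y=1, Z=0) weight 1/112
  (X=0, W=0, U=1, Y=1, Z=1) weight 1/112
  (X=0, W=1, U=1, Y=0, Z=0) weight 1/112
  (X=0, W=1, U=1, Y=0, Z=1) weight 1/112
  (X=0, W=1, U=1, Y=1, Z=0) weight 1/112
  (X=0, W=1, U=1, Y=1, Z=1) weight 1/112
  (X=1, W=0, U=0, Y=0, Z=0) weight 1/112
  (X=2, W=0, U=2, Y=0, Z=0) weight 1/168
  … 38 more
Group by X:
  weight(X=0) = 2/21
  weight(X=1) = 1/6
  weight(X=2) = 1/14
Total weight = 2/21 + 1/6 + 1/14 = 1/3
P(X=0 | obs) = 2/21 / 1/3 = 2/7
P(X=1 | obs) = 1/6 / 1/3 = 1/2
P(X=2 | obs) = 1/14 / 1/3 = 3/14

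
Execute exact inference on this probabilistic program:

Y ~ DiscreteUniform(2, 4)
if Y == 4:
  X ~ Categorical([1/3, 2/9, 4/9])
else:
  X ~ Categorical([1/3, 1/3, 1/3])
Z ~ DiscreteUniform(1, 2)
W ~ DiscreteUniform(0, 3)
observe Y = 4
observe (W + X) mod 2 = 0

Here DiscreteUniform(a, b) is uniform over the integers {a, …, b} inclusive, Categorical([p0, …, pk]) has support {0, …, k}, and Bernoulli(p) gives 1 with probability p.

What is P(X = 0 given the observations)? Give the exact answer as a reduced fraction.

Enumerate traces; 12 have nonzero weight after conditioning:
  (Y=4, X=0, Z=1, W=0) weight 1/72
  (Y=4, X=0, Z=1, W=2) weight 1/72
  (Y=4, X=0, Z=2, W=0) weight 1/72
  (Y=4, X=0, Z=2, W=2) weight 1/72
  (Y=4, X=1, Z=1, W=1) weight 1/108
  (Y=4, X=1, Z=1, W=3) weight 1/108
  (Y=4, X=1, Z=2, W=1) weight 1/108
  (Y=4, X=1, Z=2, W=3) weight 1/108
  (Y=4, X=2, Z=1, W=0) weight 1/54
  … 3 more
Group by X:
  weight(X=0) = 1/18
  weight(X=1) = 1/27
  weight(X=2) = 2/27
Total weight = 1/18 + 1/27 + 2/27 = 1/6
P(X=0 | obs) = 1/18 / 1/6 = 1/3
P(X=1 | obs) = 1/27 / 1/6 = 2/9
P(X=2 | obs) = 2/27 / 1/6 = 4/9

P(X = 0 | obs) = 1/3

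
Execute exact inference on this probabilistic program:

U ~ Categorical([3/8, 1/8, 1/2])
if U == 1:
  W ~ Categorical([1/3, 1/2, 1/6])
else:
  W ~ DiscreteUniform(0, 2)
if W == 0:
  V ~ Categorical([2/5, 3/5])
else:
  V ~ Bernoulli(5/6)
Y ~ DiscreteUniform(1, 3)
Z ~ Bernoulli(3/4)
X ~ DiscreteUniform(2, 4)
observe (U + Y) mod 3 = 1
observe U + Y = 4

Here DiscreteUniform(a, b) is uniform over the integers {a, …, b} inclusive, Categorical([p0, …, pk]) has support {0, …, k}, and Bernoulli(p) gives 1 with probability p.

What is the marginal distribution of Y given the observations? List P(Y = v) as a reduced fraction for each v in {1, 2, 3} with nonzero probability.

P(Y=2) = 4/5, P(Y=3) = 1/5

Enumerate traces; 72 have nonzero weight after conditioning:
  (U=1, W=0, V=0, Y=3, Z=0, X=2) weight 1/2160
  (U=1, W=0, V=0, Y=3, Z=0, X=3) weight 1/2160
  (U=1, W=0, V=0, Y=3, Z=0, X=4) weight 1/2160
  (U=1, W=0, V=0, Y=3, Z=1, X=2) weight 1/720
  (U=1, W=0, V=0, Y=3, Z=1, X=3) weight 1/720
  (U=1, W=0, V=0, Y=3, Z=1, X=4) weight 1/720
  (U=1, W=0, V=1, Y=3, Z=0, X=2) weight 1/1440
  (U=1, W=0, V=1, Y=3, Z=0, X=3) weight 1/1440
  (U=2, W=0, V=0, Y=2, Z=0, X=2) weight 1/540
  … 63 more
Group by Y:
  weight(Y=2) = 1/6
  weight(Y=3) = 1/24
Total weight = 1/6 + 1/24 = 5/24
P(Y=2 | obs) = 1/6 / 5/24 = 4/5
P(Y=3 | obs) = 1/24 / 5/24 = 1/5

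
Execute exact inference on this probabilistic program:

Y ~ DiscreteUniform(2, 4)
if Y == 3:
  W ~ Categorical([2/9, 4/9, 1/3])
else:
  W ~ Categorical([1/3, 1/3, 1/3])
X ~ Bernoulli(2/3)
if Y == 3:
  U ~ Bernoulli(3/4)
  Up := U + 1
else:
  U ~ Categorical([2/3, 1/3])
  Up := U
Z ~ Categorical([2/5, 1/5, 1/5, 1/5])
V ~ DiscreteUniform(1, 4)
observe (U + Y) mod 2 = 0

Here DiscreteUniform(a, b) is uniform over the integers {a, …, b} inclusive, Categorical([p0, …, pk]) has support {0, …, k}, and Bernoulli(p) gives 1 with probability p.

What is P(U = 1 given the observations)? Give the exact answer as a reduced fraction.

Enumerate traces; 288 have nonzero weight after conditioning:
  (Y=2, W=0, X=0, U=0, Z=0, V=1) weight 1/405
  (Y=2, W=0, X=0, U=0, Z=0, V=2) weight 1/405
  (Y=2, W=0, X=0, U=0, Z=0, V=3) weight 1/405
  (Y=2, W=0, X=0, U=0, Z=0, V=4) weight 1/405
  (Y=2, W=0, X=0, U=0, Z=1, V=1) weight 1/810
  (Y=2, W=0, X=0, U=0, Z=1, V=2) weight 1/810
  (Y=2, W=0, X=0, U=0, Z=1, V=3) weight 1/810
  (Y=2, W=0, X=0, U=0, Z=1, V=4) weight 1/810
  (Y=3, W=0, X=0, U=1, Z=0, V=1) weight 1/540
  … 279 more
Group by U:
  weight(U=0) = 4/9
  weight(U=1) = 1/4
Total weight = 4/9 + 1/4 = 25/36
P(U=0 | obs) = 4/9 / 25/36 = 16/25
P(U=1 | obs) = 1/4 / 25/36 = 9/25

P(U = 1 | obs) = 9/25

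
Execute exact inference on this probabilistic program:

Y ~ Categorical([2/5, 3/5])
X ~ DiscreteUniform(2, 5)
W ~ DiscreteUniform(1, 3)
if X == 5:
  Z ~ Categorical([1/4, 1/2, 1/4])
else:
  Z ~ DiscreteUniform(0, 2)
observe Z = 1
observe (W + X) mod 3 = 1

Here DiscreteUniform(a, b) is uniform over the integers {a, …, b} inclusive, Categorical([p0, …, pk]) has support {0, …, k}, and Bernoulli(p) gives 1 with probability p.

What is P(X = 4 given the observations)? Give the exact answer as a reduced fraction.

P(X = 4 | obs) = 2/9

Enumerate traces; 8 have nonzero weight after conditioning:
  (Y=0, X=2, W=2, Z=1) weight 1/90
  (Y=0, X=3, W=1, Z=1) weight 1/90
  (Y=0, X=4, W=3, Z=1) weight 1/90
  (Y=0, X=5, W=2, Z=1) weight 1/60
  (Y=1, X=2, W=2, Z=1) weight 1/60
  (Y=1, X=3, W=1, Z=1) weight 1/60
  (Y=1, X=4, W=3, Z=1) weight 1/60
  (Y=1, X=5, W=2, Z=1) weight 1/40
Group by X:
  weight(X=2) = 1/36
  weight(X=3) = 1/36
  weight(X=4) = 1/36
  weight(X=5) = 1/24
Total weight = 1/36 + 1/36 + 1/36 + 1/24 = 1/8
P(X=2 | obs) = 1/36 / 1/8 = 2/9
P(X=3 | obs) = 1/36 / 1/8 = 2/9
P(X=4 | obs) = 1/36 / 1/8 = 2/9
P(X=5 | obs) = 1/24 / 1/8 = 1/3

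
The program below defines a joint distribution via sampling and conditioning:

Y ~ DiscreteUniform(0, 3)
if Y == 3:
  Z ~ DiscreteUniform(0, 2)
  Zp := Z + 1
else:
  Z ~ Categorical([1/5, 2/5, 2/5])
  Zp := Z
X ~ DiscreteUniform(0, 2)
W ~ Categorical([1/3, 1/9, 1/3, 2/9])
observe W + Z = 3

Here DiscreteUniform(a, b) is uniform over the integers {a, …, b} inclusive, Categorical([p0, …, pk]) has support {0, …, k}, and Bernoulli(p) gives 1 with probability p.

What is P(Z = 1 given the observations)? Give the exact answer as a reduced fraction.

Enumerate traces; 36 have nonzero weight after conditioning:
  (Y=0, Z=0, X=0, W=3) weight 1/270
  (Y=0, Z=0, X=1, W=3) weight 1/270
  (Y=0, Z=0, X=2, W=3) weight 1/270
  (Y=0, Z=1, X=0, W=2) weight 1/90
  (Y=0, Z=1, X=1, W=2) weight 1/90
  (Y=0, Z=1, X=2, W=2) weight 1/90
  (Y=0, Z=2, X=0, W=1) weight 1/270
  (Y=0, Z=2, X=1, W=1) weight 1/270
  … 28 more
Group by Z:
  weight(Z=0) = 7/135
  weight(Z=1) = 23/180
  weight(Z=2) = 23/540
Total weight = 7/135 + 23/180 + 23/540 = 2/9
P(Z=0 | obs) = 7/135 / 2/9 = 7/30
P(Z=1 | obs) = 23/180 / 2/9 = 23/40
P(Z=2 | obs) = 23/540 / 2/9 = 23/120

P(Z = 1 | obs) = 23/40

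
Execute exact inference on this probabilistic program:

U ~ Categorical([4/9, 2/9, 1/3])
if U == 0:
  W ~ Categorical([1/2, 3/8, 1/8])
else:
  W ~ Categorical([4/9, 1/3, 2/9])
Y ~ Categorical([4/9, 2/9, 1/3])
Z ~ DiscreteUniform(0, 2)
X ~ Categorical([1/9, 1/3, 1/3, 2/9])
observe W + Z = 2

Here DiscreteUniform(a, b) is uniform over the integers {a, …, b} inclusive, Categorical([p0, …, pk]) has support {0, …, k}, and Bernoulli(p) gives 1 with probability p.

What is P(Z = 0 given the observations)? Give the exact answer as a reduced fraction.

P(Z = 0 | obs) = 29/162

Enumerate traces; 108 have nonzero weight after conditioning:
  (U=0, W=0, Y=0, Z=2, X=0) weight 8/2187
  (U=0, W=0, Y=0, Z=2, X=1) weight 8/729
  (U=0, W=0, Y=0, Z=2, X=2) weight 8/729
  (U=0, W=0, Y=0, Z=2, X=3) weight 16/2187
  (U=0, W=0, Y=1, Z=2, X=0) weight 4/2187
  (U=0, W=0, Y=1, Z=2, X=1) weight 4/729
  (U=0, W=0, Y=1, Z=2, X=2) weight 4/729
  (U=0, W=0, Y=1, Z=2, X=3) weight 8/2187
  (U=0, W=1, Y=0, Z=1, X=0) weight 2/729
  (U=0, W=2, Y=0, Z=0, X=0) weight 2/2187
  … 98 more
Group by Z:
  weight(Z=0) = 29/486
  weight(Z=1) = 19/162
  weight(Z=2) = 38/243
Total weight = 29/486 + 19/162 + 38/243 = 1/3
P(Z=0 | obs) = 29/486 / 1/3 = 29/162
P(Z=1 | obs) = 19/162 / 1/3 = 19/54
P(Z=2 | obs) = 38/243 / 1/3 = 38/81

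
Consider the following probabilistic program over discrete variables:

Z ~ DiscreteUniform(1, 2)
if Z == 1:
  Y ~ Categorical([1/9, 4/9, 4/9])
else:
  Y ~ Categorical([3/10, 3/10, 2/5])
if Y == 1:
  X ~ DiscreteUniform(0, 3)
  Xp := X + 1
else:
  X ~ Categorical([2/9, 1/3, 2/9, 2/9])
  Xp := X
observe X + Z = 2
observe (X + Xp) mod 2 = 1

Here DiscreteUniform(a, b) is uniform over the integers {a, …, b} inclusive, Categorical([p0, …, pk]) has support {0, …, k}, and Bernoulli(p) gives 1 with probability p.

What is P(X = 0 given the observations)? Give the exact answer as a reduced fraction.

Enumerate traces; 2 have nonzero weight after conditioning:
  (Z=1, Y=1, X=1) weight 1/18
  (Z=2, Y=1, X=0) weight 3/80
Group by X:
  weight(X=0) = 3/80
  weight(X=1) = 1/18
Total weight = 3/80 + 1/18 = 67/720
P(X=0 | obs) = 3/80 / 67/720 = 27/67
P(X=1 | obs) = 1/18 / 67/720 = 40/67

P(X = 0 | obs) = 27/67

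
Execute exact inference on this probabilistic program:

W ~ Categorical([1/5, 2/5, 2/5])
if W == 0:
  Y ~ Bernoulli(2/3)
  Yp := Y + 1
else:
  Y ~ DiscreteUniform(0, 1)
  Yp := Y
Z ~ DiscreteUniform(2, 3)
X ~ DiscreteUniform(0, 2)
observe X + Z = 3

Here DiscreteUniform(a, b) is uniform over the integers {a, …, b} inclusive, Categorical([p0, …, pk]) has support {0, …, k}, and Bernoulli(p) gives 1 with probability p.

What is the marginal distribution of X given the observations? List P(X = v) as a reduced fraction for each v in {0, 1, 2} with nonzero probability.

P(X=0) = 1/2, P(X=1) = 1/2

Enumerate traces; 12 have nonzero weight after conditioning:
  (W=0, Y=0, Z=2, X=1) weight 1/90
  (W=0, Y=0, Z=3, X=0) weight 1/90
  (W=0, Y=1, Z=2, X=1) weight 1/45
  (W=0, Y=1, Z=3, X=0) weight 1/45
  (W=1, Y=0, Z=2, X=1) weight 1/30
  (W=1, Y=0, Z=3, X=0) weight 1/30
  (W=1, Y=1, Z=2, X=1) weight 1/30
  (W=1, Y=1, Z=3, X=0) weight 1/30
  … 4 more
Group by X:
  weight(X=0) = 1/6
  weight(X=1) = 1/6
Total weight = 1/6 + 1/6 = 1/3
P(X=0 | obs) = 1/6 / 1/3 = 1/2
P(X=1 | obs) = 1/6 / 1/3 = 1/2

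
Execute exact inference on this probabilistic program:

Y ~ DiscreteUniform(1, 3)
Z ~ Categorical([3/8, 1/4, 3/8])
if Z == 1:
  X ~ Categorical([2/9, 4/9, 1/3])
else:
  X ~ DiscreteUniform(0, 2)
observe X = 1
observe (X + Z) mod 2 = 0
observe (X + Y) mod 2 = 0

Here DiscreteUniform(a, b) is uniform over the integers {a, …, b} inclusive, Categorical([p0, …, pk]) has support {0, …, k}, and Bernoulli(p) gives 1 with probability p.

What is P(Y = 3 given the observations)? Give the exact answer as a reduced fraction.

Enumerate traces; 2 have nonzero weight after conditioning:
  (Y=1, Z=1, X=1) weight 1/27
  (Y=3, Z=1, X=1) weight 1/27
Group by Y:
  weight(Y=1) = 1/27
  weight(Y=3) = 1/27
Total weight = 1/27 + 1/27 = 2/27
P(Y=1 | obs) = 1/27 / 2/27 = 1/2
P(Y=3 | obs) = 1/27 / 2/27 = 1/2

P(Y = 3 | obs) = 1/2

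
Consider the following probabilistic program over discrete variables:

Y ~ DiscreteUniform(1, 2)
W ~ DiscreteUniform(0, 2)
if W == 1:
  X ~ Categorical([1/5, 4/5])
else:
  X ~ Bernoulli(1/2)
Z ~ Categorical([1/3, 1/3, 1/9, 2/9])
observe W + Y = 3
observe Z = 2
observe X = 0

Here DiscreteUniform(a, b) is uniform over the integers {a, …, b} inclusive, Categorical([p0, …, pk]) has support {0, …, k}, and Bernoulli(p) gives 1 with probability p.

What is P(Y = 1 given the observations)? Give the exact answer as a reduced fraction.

Enumerate traces; 2 have nonzero weight after conditioning:
  (Y=1, W=2, X=0, Z=2) weight 1/108
  (Y=2, W=1, X=0, Z=2) weight 1/270
Group by Y:
  weight(Y=1) = 1/108
  weight(Y=2) = 1/270
Total weight = 1/108 + 1/270 = 7/540
P(Y=1 | obs) = 1/108 / 7/540 = 5/7
P(Y=2 | obs) = 1/270 / 7/540 = 2/7

P(Y = 1 | obs) = 5/7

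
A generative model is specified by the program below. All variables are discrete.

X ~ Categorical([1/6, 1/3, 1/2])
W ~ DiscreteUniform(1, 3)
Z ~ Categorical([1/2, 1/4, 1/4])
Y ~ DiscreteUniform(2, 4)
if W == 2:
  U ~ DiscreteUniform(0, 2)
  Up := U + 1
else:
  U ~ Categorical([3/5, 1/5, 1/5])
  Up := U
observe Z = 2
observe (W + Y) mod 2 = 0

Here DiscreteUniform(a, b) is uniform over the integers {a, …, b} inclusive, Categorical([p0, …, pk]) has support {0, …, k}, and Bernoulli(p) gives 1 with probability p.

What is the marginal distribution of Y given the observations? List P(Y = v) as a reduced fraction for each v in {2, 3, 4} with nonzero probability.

Enumerate traces; 36 have nonzero weight after conditioning:
  (X=0, W=1, Z=2, Y=3, U=0) weight 1/360
  (X=0, W=1, Z=2, Y=3, U=1) weight 1/1080
  (X=0, W=1, Z=2, Y=3, U=2) weight 1/1080
  (X=0, W=2, Z=2, Y=2, U=0) weight 1/648
  (X=0, W=2, Z=2, Y=2, U=1) weight 1/648
  (X=0, W=2, Z=2, Y=2, U=2) weight 1/648
  (X=0, W=2, Z=2, Y=4, U=0) weight 1/648
  (X=0, W=2, Z=2, Y=4, U=1) weight 1/648
  … 28 more
Group by Y:
  weight(Y=2) = 1/36
  weight(Y=3) = 1/18
  weight(Y=4) = 1/36
Total weight = 1/36 + 1/18 + 1/36 = 1/9
P(Y=2 | obs) = 1/36 / 1/9 = 1/4
P(Y=3 | obs) = 1/18 / 1/9 = 1/2
P(Y=4 | obs) = 1/36 / 1/9 = 1/4

P(Y=2) = 1/4, P(Y=3) = 1/2, P(Y=4) = 1/4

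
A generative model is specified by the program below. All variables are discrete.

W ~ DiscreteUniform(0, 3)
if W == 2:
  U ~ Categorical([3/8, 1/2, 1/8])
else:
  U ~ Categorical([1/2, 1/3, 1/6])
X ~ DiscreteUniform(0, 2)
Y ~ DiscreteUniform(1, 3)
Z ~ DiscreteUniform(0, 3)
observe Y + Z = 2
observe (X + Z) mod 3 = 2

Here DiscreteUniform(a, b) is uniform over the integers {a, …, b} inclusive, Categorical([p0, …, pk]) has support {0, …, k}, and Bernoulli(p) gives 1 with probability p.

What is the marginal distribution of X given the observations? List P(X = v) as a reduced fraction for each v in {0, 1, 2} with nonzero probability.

P(X=1) = 1/2, P(X=2) = 1/2

Enumerate traces; 24 have nonzero weight after conditioning:
  (W=0, U=0, X=1, Y=1, Z=1) weight 1/288
  (W=0, U=0, X=2, Y=2, Z=0) weight 1/288
  (W=0, U=1, X=1, Y=1, Z=1) weight 1/432
  (W=0, U=1, X=2, Y=2, Z=0) weight 1/432
  (W=0, U=2, X=1, Y=1, Z=1) weight 1/864
  (W=0, U=2, X=2, Y=2, Z=0) weight 1/864
  (W=1, U=0, X=1, Y=1, Z=1) weight 1/288
  (W=1, U=0, X=2, Y=2, Z=0) weight 1/288
  … 16 more
Group by X:
  weight(X=1) = 1/36
  weight(X=2) = 1/36
Total weight = 1/36 + 1/36 = 1/18
P(X=1 | obs) = 1/36 / 1/18 = 1/2
P(X=2 | obs) = 1/36 / 1/18 = 1/2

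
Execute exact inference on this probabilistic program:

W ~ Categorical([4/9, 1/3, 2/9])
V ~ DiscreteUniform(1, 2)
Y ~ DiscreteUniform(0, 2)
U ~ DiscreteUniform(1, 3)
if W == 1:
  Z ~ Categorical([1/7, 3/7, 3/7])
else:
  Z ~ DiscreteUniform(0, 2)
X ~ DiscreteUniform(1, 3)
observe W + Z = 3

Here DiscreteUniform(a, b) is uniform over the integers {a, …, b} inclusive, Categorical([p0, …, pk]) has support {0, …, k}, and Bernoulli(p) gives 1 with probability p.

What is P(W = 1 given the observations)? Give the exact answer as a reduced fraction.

P(W = 1 | obs) = 27/41

Enumerate traces; 108 have nonzero weight after conditioning:
  (W=1, V=1, Y=0, U=1, Z=2, X=1) weight 1/378
  (W=1, V=1, Y=0, U=1, Z=2, X=2) weight 1/378
  (W=1, V=1, Y=0, U=1, Z=2, X=3) weight 1/378
  (W=1, V=1, Y=0, U=2, Z=2, X=1) weight 1/378
  (W=1, V=1, Y=0, U=2, Z=2, X=2) weight 1/378
  (W=1, V=1, Y=0, U=2, Z=2, X=3) weight 1/378
  (W=1, V=1, Y=0, U=3, Z=2, X=1) weight 1/378
  (W=1, V=1, Y=0, U=3, Z=2, X=2) weight 1/378
  (W=2, V=1, Y=0, U=1, Z=1, X=1) weight 1/729
  … 99 more
Group by W:
  weight(W=1) = 1/7
  weight(W=2) = 2/27
Total weight = 1/7 + 2/27 = 41/189
P(W=1 | obs) = 1/7 / 41/189 = 27/41
P(W=2 | obs) = 2/27 / 41/189 = 14/41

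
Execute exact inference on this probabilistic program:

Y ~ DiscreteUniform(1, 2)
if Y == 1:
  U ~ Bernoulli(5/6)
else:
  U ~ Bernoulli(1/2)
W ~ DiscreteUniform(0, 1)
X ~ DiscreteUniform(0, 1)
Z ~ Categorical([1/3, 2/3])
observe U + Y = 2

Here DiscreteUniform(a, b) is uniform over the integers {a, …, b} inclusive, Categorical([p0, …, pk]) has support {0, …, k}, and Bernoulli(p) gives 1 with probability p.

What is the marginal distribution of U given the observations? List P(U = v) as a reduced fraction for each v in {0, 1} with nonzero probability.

P(U=0) = 3/8, P(U=1) = 5/8

Enumerate traces; 16 have nonzero weight after conditioning:
  (Y=1, U=1, W=0, X=0, Z=0) weight 5/144
  (Y=1, U=1, W=0, X=0, Z=1) weight 5/72
  (Y=1, U=1, W=0, X=1, Z=0) weight 5/144
  (Y=1, U=1, W=0, X=1, Z=1) weight 5/72
  (Y=1, U=1, W=1, X=0, Z=0) weight 5/144
  (Y=1, U=1, W=1, X=0, Z=1) weight 5/72
  (Y=1, U=1, W=1, X=1, Z=0) weight 5/144
  (Y=1, U=1, W=1, X=1, Z=1) weight 5/72
  (Y=2, U=0, W=0, X=0, Z=0) weight 1/48
  … 7 more
Group by U:
  weight(U=0) = 1/4
  weight(U=1) = 5/12
Total weight = 1/4 + 5/12 = 2/3
P(U=0 | obs) = 1/4 / 2/3 = 3/8
P(U=1 | obs) = 5/12 / 2/3 = 5/8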